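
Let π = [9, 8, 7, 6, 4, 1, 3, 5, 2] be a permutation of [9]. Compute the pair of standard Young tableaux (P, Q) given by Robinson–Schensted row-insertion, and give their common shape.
P = [1, 2, 5] / [3] / [4] / [6] / [7] / [8] / [9];  Q = [1, 7, 8] / [2] / [3] / [4] / [5] / [6] / [9];  common shape = (3, 1, 1, 1, 1, 1, 1)

Row-insert the values π_1, π_2, … into P one at a time, bumping the leftmost entry strictly greater than the inserted value down to the next row. The recording tableau Q records, in position (i, j), the step at which that cell was added to P.
  Insert 9 (step 1): P = [9];  Q = [1]
  Insert 8 (step 2): P = [8] / [9];  Q = [1] / [2]
  Insert 7 (step 3): P = [7] / [8] / [9];  Q = [1] / [2] / [3]
  Insert 6 (step 4): P = [6] / [7] / [8] / [9];  Q = [1] / [2] / [3] / [4]
  Insert 4 (step 5): P = [4] / [6] / [7] / [8] / [9];  Q = [1] / [2] / [3] / [4] / [5]
  Insert 1 (step 6): P = [1] / [4] / [6] / [7] / [8] / [9];  Q = [1] / [2] / [3] / [4] / [5] / [6]
  Insert 3 (step 7): P = [1, 3] / [4] / [6] / [7] / [8] / [9];  Q = [1, 7] / [2] / [3] / [4] / [5] / [6]
  Insert 5 (step 8): P = [1, 3, 5] / [4] / [6] / [7] / [8] / [9];  Q = [1, 7, 8] / [2] / [3] / [4] / [5] / [6]
  Insert 2 (step 9): P = [1, 2, 5] / [3] / [4] / [6] / [7] / [8] / [9];  Q = [1, 7, 8] / [2] / [3] / [4] / [5] / [6] / [9]
Final shape: (3, 1, 1, 1, 1, 1, 1).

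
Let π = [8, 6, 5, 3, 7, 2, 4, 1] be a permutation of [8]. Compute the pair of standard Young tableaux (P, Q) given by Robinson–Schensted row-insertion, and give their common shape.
P = [1, 4] / [2, 7] / [3] / [5] / [6] / [8];  Q = [1, 5] / [2, 7] / [3] / [4] / [6] / [8];  common shape = (2, 2, 1, 1, 1, 1)

Row-insert the values π_1, π_2, … into P one at a time, bumping the leftmost entry strictly greater than the inserted value down to the next row. The recording tableau Q records, in position (i, j), the step at which that cell was added to P.
  Insert 8 (step 1): P = [8];  Q = [1]
  Insert 6 (step 2): P = [6] / [8];  Q = [1] / [2]
  Insert 5 (step 3): P = [5] / [6] / [8];  Q = [1] / [2] / [3]
  Insert 3 (step 4): P = [3] / [5] / [6] / [8];  Q = [1] / [2] / [3] / [4]
  Insert 7 (step 5): P = [3, 7] / [5] / [6] / [8];  Q = [1, 5] / [2] / [3] / [4]
  Insert 2 (step 6): P = [2, 7] / [3] / [5] / [6] / [8];  Q = [1, 5] / [2] / [3] / [4] / [6]
  Insert 4 (step 7): P = [2, 4] / [3, 7] / [5] / [6] / [8];  Q = [1, 5] / [2, 7] / [3] / [4] / [6]
  Insert 1 (step 8): P = [1, 4] / [2, 7] / [3] / [5] / [6] / [8];  Q = [1, 5] / [2, 7] / [3] / [4] / [6] / [8]
Final shape: (2, 2, 1, 1, 1, 1).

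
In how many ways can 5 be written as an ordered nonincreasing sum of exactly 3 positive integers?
p(5, 3 parts) = 2

Partitions of n into exactly k parts ↔ partitions of n − k into at most k parts (subtract 1 from each part). For n = 5, k = 3, the partitions are: 3+1+1, 2+2+1. Count = 2.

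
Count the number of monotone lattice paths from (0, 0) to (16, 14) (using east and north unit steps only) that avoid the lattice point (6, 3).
Number of paths = 115794531

Total paths from (0, 0) to (16, 14): C(30, 16) = 145422675. Paths through (6, 3): (paths (0, 0) → (6, 3)) × (paths (6, 3) → (16, 14)) = C(9, 6) · C(21, 10) = 84 · 352716 = 29628144. Avoidance count = 145422675 − 29628144 = 115794531.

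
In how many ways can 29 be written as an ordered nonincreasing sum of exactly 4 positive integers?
p(29, 4 parts) = 185

Partitions of n into exactly k parts are in bijection with partitions of n − k into at most k parts (subtract 1 from each part). So p(29, exactly 4) = p(25, parts ≤ 4). Computing via the recurrence p(m, j) = p(m, j−1) + p(m−j, j) gives 185.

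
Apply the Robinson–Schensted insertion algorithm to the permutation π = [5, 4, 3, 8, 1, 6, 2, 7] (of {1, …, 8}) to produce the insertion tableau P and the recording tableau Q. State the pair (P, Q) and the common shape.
P = [1, 2, 7] / [3, 6] / [4, 8] / [5];  Q = [1, 4, 8] / [2, 6] / [3, 7] / [5];  common shape = (3, 2, 2, 1)

Row-insert the values π_1, π_2, … into P one at a time, bumping the leftmost entry strictly greater than the inserted value down to the next row. The recording tableau Q records, in position (i, j), the step at which that cell was added to P.
  Insert 5 (step 1): P = [5];  Q = [1]
  Insert 4 (step 2): P = [4] / [5];  Q = [1] / [2]
  Insert 3 (step 3): P = [3] / [4] / [5];  Q = [1] / [2] / [3]
  Insert 8 (step 4): P = [3, 8] / [4] / [5];  Q = [1, 4] / [2] / [3]
  Insert 1 (step 5): P = [1, 8] / [3] / [4] / [5];  Q = [1, 4] / [2] / [3] / [5]
  Insert 6 (step 6): P = [1, 6] / [3, 8] / [4] / [5];  Q = [1, 4] / [2, 6] / [3] / [5]
  Insert 2 (step 7): P = [1, 2] / [3, 6] / [4, 8] / [5];  Q = [1, 4] / [2, 6] / [3, 7] / [5]
  Insert 7 (step 8): P = [1, 2, 7] / [3, 6] / [4, 8] / [5];  Q = [1, 4, 8] / [2, 6] / [3, 7] / [5]
Final shape: (3, 2, 2, 1).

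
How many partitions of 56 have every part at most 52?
p(56, parts ≤ 52) = 526816

Use the recurrence p(n, m) = p(n, m−1) + p(n−m, m): either the largest part is < m (count p(n, m−1)) or the largest part is exactly m (remove one copy of m, count p(n−m, m)). With p(0, ·) = 1 this gives p(56, parts ≤ 52) = 526816. (By conjugating Young diagrams, this also counts partitions of 56 into at most 52 parts.)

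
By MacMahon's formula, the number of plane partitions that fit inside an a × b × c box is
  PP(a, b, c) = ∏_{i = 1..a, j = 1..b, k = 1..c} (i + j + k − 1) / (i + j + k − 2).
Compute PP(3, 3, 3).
PP(3, 3, 3) = 980

Evaluate the triple product over i = 1..3, j = 1..3, k = 1..3. The factors are (2/1) · (3/2) · (4/3) · (3/2) · (4/3) · (5/4) · (4/3) · (5/4) · … (27 factors total). The numerators and denominators telescope so the product is an integer; carrying out the multiplication exactly gives PP(3, 3, 3) = 980.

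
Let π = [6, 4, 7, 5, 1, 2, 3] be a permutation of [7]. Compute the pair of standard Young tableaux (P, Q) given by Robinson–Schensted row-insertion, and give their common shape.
P = [1, 2, 3] / [4, 5] / [6, 7];  Q = [1, 3, 7] / [2, 4] / [5, 6];  common shape = (3, 2, 2)

Row-insert the values π_1, π_2, … into P one at a time, bumping the leftmost entry strictly greater than the inserted value down to the next row. The recording tableau Q records, in position (i, j), the step at which that cell was added to P.
  Insert 6 (step 1): P = [6];  Q = [1]
  Insert 4 (step 2): P = [4] / [6];  Q = [1] / [2]
  Insert 7 (step 3): P = [4, 7] / [6];  Q = [1, 3] / [2]
  Insert 5 (step 4): P = [4, 5] / [6, 7];  Q = [1, 3] / [2, 4]
  Insert 1 (step 5): P = [1, 5] / [4, 7] / [6];  Q = [1, 3] / [2, 4] / [5]
  Insert 2 (step 6): P = [1, 2] / [4, 5] / [6, 7];  Q = [1, 3] / [2, 4] / [5, 6]
  Insert 3 (step 7): P = [1, 2, 3] / [4, 5] / [6, 7];  Q = [1, 3, 7] / [2, 4] / [5, 6]
Final shape: (3, 2, 2).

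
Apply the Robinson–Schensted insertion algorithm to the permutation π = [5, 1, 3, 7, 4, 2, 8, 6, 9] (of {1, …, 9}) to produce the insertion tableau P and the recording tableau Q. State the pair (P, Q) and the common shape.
P = [1, 2, 4, 6, 9] / [3, 7, 8] / [5];  Q = [1, 3, 4, 7, 9] / [2, 5, 8] / [6];  common shape = (5, 3, 1)

Row-insert the values π_1, π_2, … into P one at a time, bumping the leftmost entry strictly greater than the inserted value down to the next row. The recording tableau Q records, in position (i, j), the step at which that cell was added to P.
  Insert 5 (step 1): P = [5];  Q = [1]
  Insert 1 (step 2): P = [1] / [5];  Q = [1] / [2]
  Insert 3 (step 3): P = [1, 3] / [5];  Q = [1, 3] / [2]
  Insert 7 (step 4): P = [1, 3, 7] / [5];  Q = [1, 3, 4] / [2]
  Insert 4 (step 5): P = [1, 3, 4] / [5, 7];  Q = [1, 3, 4] / [2, 5]
  Insert 2 (step 6): P = [1, 2, 4] / [3, 7] / [5];  Q = [1, 3, 4] / [2, 5] / [6]
  Insert 8 (step 7): P = [1, 2, 4, 8] / [3, 7] / [5];  Q = [1, 3, 4, 7] / [2, 5] / [6]
  Insert 6 (step 8): P = [1, 2, 4, 6] / [3, 7, 8] / [5];  Q = [1, 3, 4, 7] / [2, 5, 8] / [6]
  Insert 9 (step 9): P = [1, 2, 4, 6, 9] / [3, 7, 8] / [5];  Q = [1, 3, 4, 7, 9] / [2, 5, 8] / [6]
Final shape: (5, 3, 1).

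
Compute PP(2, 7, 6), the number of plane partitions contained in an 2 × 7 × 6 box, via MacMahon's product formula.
PP(2, 7, 6) = 736164

Evaluate the triple product over i = 1..2, j = 1..7, k = 1..6. The factors are (2/1) · (3/2) · (4/3) · (5/4) · (6/5) · (7/6) · (3/2) · (4/3) · … (84 factors total). The numerators and denominators telescope so the product is an integer; carrying out the multiplication exactly gives PP(2, 7, 6) = 736164.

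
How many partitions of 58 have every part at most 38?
p(58, parts ≤ 38) = 713133

Use the recurrence p(n, m) = p(n, m−1) + p(n−m, m): either the largest part is < m (count p(n, m−1)) or the largest part is exactly m (remove one copy of m, count p(n−m, m)). With p(0, ·) = 1 this gives p(58, parts ≤ 38) = 713133. (By conjugating Young diagrams, this also counts partitions of 58 into at most 38 parts.)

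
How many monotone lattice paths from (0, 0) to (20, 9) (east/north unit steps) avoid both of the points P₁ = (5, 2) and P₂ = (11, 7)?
Number of paths = 5216871

Inclusion–exclusion. Total paths: C(29, 20) = 10015005. Through P₁: C(7, 5)·C(22, 15) = 3581424. Through P₂: C(18, 11)·C(11, 9) = 1750320. Since P₁ is strictly southwest of P₂, a monotone path through both must visit P₁ then P₂; paths through both = C(7, 5)·C(11, 6)·C(11, 9) = 533610. Avoid both = 10015005 − 3581424 − 1750320 + 533610 = 5216871.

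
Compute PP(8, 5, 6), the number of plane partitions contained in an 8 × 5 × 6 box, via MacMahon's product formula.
PP(8, 5, 6) = 7997986868872

Evaluate the triple product over i = 1..8, j = 1..5, k = 1..6. The factors are (2/1) · (3/2) · (4/3) · (5/4) · (6/5) · (7/6) · (3/2) · (4/3) · … (240 factors total). The numerators and denominators telescope so the product is an integer; carrying out the multiplication exactly gives PP(8, 5, 6) = 7997986868872.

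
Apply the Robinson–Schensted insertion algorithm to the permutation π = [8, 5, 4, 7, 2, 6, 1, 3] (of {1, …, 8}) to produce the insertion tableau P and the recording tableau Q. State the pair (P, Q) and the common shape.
P = [1, 3] / [2, 6] / [4, 7] / [5] / [8];  Q = [1, 4] / [2, 6] / [3, 8] / [5] / [7];  common shape = (2, 2, 2, 1, 1)

Row-insert the values π_1, π_2, … into P one at a time, bumping the leftmost entry strictly greater than the inserted value down to the next row. The recording tableau Q records, in position (i, j), the step at which that cell was added to P.
  Insert 8 (step 1): P = [8];  Q = [1]
  Insert 5 (step 2): P = [5] / [8];  Q = [1] / [2]
  Insert 4 (step 3): P = [4] / [5] / [8];  Q = [1] / [2] / [3]
  Insert 7 (step 4): P = [4, 7] / [5] / [8];  Q = [1, 4] / [2] / [3]
  Insert 2 (step 5): P = [2, 7] / [4] / [5] / [8];  Q = [1, 4] / [2] / [3] / [5]
  Insert 6 (step 6): P = [2, 6] / [4, 7] / [5] / [8];  Q = [1, 4] / [2, 6] / [3] / [5]
  Insert 1 (step 7): P = [1, 6] / [2, 7] / [4] / [5] / [8];  Q = [1, 4] / [2, 6] / [3] / [5] / [7]
  Insert 3 (step 8): P = [1, 3] / [2, 6] / [4, 7] / [5] / [8];  Q = [1, 4] / [2, 6] / [3, 8] / [5] / [7]
Final shape: (2, 2, 2, 1, 1).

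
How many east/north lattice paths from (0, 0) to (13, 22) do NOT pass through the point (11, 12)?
Number of paths = 1387100652

Total paths from (0, 0) to (13, 22): C(35, 13) = 1476337800. Paths through (11, 12): (paths (0, 0) → (11, 12)) × (paths (11, 12) → (13, 22)) = C(23, 11) · C(12, 2) = 1352078 · 66 = 89237148. Avoidance count = 1476337800 − 89237148 = 1387100652.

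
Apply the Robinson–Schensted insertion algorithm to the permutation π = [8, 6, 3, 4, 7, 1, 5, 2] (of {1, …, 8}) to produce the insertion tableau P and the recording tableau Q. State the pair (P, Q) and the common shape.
P = [1, 2, 5] / [3, 4] / [6, 7] / [8];  Q = [1, 4, 5] / [2, 7] / [3, 8] / [6];  common shape = (3, 2, 2, 1)

Row-insert the values π_1, π_2, … into P one at a time, bumping the leftmost entry strictly greater than the inserted value down to the next row. The recording tableau Q records, in position (i, j), the step at which that cell was added to P.
  Insert 8 (step 1): P = [8];  Q = [1]
  Insert 6 (step 2): P = [6] / [8];  Q = [1] / [2]
  Insert 3 (step 3): P = [3] / [6] / [8];  Q = [1] / [2] / [3]
  Insert 4 (step 4): P = [3, 4] / [6] / [8];  Q = [1, 4] / [2] / [3]
  Insert 7 (step 5): P = [3, 4, 7] / [6] / [8];  Q = [1, 4, 5] / [2] / [3]
  Insert 1 (step 6): P = [1, 4, 7] / [3] / [6] / [8];  Q = [1, 4, 5] / [2] / [3] / [6]
  Insert 5 (step 7): P = [1, 4, 5] / [3, 7] / [6] / [8];  Q = [1, 4, 5] / [2, 7] / [3] / [6]
  Insert 2 (step 8): P = [1, 2, 5] / [3, 4] / [6, 7] / [8];  Q = [1, 4, 5] / [2, 7] / [3, 8] / [6]
Final shape: (3, 2, 2, 1).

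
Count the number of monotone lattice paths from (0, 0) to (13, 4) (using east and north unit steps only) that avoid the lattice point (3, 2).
Number of paths = 1720

Total paths from (0, 0) to (13, 4): C(17, 13) = 2380. Paths through (3, 2): (paths (0, 0) → (3, 2)) × (paths (3, 2) → (13, 4)) = C(5, 3) · C(12, 10) = 10 · 66 = 660. Avoidance count = 2380 − 660 = 1720.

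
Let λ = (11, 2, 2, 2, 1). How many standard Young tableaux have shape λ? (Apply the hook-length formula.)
# SYT of shape (11, 2, 2, 2, 1) = 251328

Hook-length formula: f^λ = n! / Π hook(c), product over all cells c of the Young diagram. For λ = (11, 2, 2, 2, 1), n = 18 boxes. Hook lengths by row (left-to-right, top-to-bottom): [15, 13, 9, 8, 7, 6, 5, 4, 3, 2, 1]; [5, 3]; [4, 2]; [3, 1]; [1]. Product of hooks = 25474176000. So f^λ = 18! / 25474176000 = 6402373705728000 / 25474176000 = 251328.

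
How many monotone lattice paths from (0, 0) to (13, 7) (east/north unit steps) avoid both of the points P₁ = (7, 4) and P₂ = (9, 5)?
Number of paths = 34620

Inclusion–exclusion. Total paths: C(20, 13) = 77520. Through P₁: C(11, 7)·C(9, 6) = 27720. Through P₂: C(14, 9)·C(6, 4) = 30030. Since P₁ is strictly southwest of P₂, a monotone path through both must visit P₁ then P₂; paths through both = C(11, 7)·C(3, 2)·C(6, 4) = 14850. Avoid both = 77520 − 27720 − 30030 + 14850 = 34620.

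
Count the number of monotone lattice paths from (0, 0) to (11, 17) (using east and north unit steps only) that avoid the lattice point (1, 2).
Number of paths = 11667900

Total paths from (0, 0) to (11, 17): C(28, 11) = 21474180. Paths through (1, 2): (paths (0, 0) → (1, 2)) × (paths (1, 2) → (11, 17)) = C(3, 1) · C(25, 10) = 3 · 3268760 = 9806280. Avoidance count = 21474180 − 9806280 = 11667900.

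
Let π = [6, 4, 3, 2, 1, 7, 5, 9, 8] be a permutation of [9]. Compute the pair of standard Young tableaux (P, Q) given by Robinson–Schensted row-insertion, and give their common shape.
P = [1, 5, 8] / [2, 7, 9] / [3] / [4] / [6];  Q = [1, 6, 8] / [2, 7, 9] / [3] / [4] / [5];  common shape = (3, 3, 1, 1, 1)

Row-insert the values π_1, π_2, … into P one at a time, bumping the leftmost entry strictly greater than the inserted value down to the next row. The recording tableau Q records, in position (i, j), the step at which that cell was added to P.
  Insert 6 (step 1): P = [6];  Q = [1]
  Insert 4 (step 2): P = [4] / [6];  Q = [1] / [2]
  Insert 3 (step 3): P = [3] / [4] / [6];  Q = [1] / [2] / [3]
  Insert 2 (step 4): P = [2] / [3] / [4] / [6];  Q = [1] / [2] / [3] / [4]
  Insert 1 (step 5): P = [1] / [2] / [3] / [4] / [6];  Q = [1] / [2] / [3] / [4] / [5]
  Insert 7 (step 6): P = [1, 7] / [2] / [3] / [4] / [6];  Q = [1, 6] / [2] / [3] / [4] / [5]
  Insert 5 (step 7): P = [1, 5] / [2, 7] / [3] / [4] / [6];  Q = [1, 6] / [2, 7] / [3] / [4] / [5]
  Insert 9 (step 8): P = [1, 5, 9] / [2, 7] / [3] / [4] / [6];  Q = [1, 6, 8] / [2, 7] / [3] / [4] / [5]
  Insert 8 (step 9): P = [1, 5, 8] / [2, 7, 9] / [3] / [4] / [6];  Q = [1, 6, 8] / [2, 7, 9] / [3] / [4] / [5]
Final shape: (3, 3, 1, 1, 1).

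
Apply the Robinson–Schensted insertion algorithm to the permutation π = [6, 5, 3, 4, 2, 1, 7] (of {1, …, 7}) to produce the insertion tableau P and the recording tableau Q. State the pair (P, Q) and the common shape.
P = [1, 4, 7] / [2] / [3] / [5] / [6];  Q = [1, 4, 7] / [2] / [3] / [5] / [6];  common shape = (3, 1, 1, 1, 1)

Row-insert the values π_1, π_2, … into P one at a time, bumping the leftmost entry strictly greater than the inserted value down to the next row. The recording tableau Q records, in position (i, j), the step at which that cell was added to P.
  Insert 6 (step 1): P = [6];  Q = [1]
  Insert 5 (step 2): P = [5] / [6];  Q = [1] / [2]
  Insert 3 (step 3): P = [3] / [5] / [6];  Q = [1] / [2] / [3]
  Insert 4 (step 4): P = [3, 4] / [5] / [6];  Q = [1, 4] / [2] / [3]
  Insert 2 (step 5): P = [2, 4] / [3] / [5] / [6];  Q = [1, 4] / [2] / [3] / [5]
  Insert 1 (step 6): P = [1, 4] / [2] / [3] / [5] / [6];  Q = [1, 4] / [2] / [3] / [5] / [6]
  Insert 7 (step 7): P = [1, 4, 7] / [2] / [3] / [5] / [6];  Q = [1, 4, 7] / [2] / [3] / [5] / [6]
Final shape: (3, 1, 1, 1, 1).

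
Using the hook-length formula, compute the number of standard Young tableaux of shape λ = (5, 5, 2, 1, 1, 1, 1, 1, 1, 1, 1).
# SYT of shape (5, 5, 2, 1, 1, 1, 1, 1, 1, 1, 1) = 6651216

Hook-length formula: f^λ = n! / Π hook(c), product over all cells c of the Young diagram. For λ = (5, 5, 2, 1, 1, 1, 1, 1, 1, 1, 1), n = 20 boxes. Hook lengths by row (left-to-right, top-to-bottom): [15, 6, 4, 3, 2]; [14, 5, 3, 2, 1]; [10, 1]; [8]; [7]; [6]; [5]; [4]; [3]; [2]; [1]. Product of hooks = 365783040000. So f^λ = 20! / 365783040000 = 2432902008176640000 / 365783040000 = 6651216.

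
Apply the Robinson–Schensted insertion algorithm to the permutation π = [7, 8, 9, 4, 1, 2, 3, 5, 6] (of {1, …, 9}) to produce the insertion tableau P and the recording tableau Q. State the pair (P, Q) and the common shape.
P = [1, 2, 3, 5, 6] / [4, 8, 9] / [7];  Q = [1, 2, 3, 8, 9] / [4, 6, 7] / [5];  common shape = (5, 3, 1)

Row-insert the values π_1, π_2, … into P one at a time, bumping the leftmost entry strictly greater than the inserted value down to the next row. The recording tableau Q records, in position (i, j), the step at which that cell was added to P.
  Insert 7 (step 1): P = [7];  Q = [1]
  Insert 8 (step 2): P = [7, 8];  Q = [1, 2]
  Insert 9 (step 3): P = [7, 8, 9];  Q = [1, 2, 3]
  Insert 4 (step 4): P = [4, 8, 9] / [7];  Q = [1, 2, 3] / [4]
  Insert 1 (step 5): P = [1, 8, 9] / [4] / [7];  Q = [1, 2, 3] / [4] / [5]
  Insert 2 (step 6): P = [1, 2, 9] / [4, 8] / [7];  Q = [1, 2, 3] / [4, 6] / [5]
  Insert 3 (step 7): P = [1, 2, 3] / [4, 8, 9] / [7];  Q = [1, 2, 3] / [4, 6, 7] / [5]
  Insert 5 (step 8): P = [1, 2, 3, 5] / [4, 8, 9] / [7];  Q = [1, 2, 3, 8] / [4, 6, 7] / [5]
  Insert 6 (step 9): P = [1, 2, 3, 5, 6] / [4, 8, 9] / [7];  Q = [1, 2, 3, 8, 9] / [4, 6, 7] / [5]
Final shape: (5, 3, 1).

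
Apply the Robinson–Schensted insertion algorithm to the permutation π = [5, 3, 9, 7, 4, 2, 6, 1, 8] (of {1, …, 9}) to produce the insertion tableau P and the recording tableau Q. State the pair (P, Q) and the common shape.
P = [1, 4, 6, 8] / [2, 7] / [3] / [5] / [9];  Q = [1, 3, 7, 9] / [2, 4] / [5] / [6] / [8];  common shape = (4, 2, 1, 1, 1)

Row-insert the values π_1, π_2, … into P one at a time, bumping the leftmost entry strictly greater than the inserted value down to the next row. The recording tableau Q records, in position (i, j), the step at which that cell was added to P.
  Insert 5 (step 1): P = [5];  Q = [1]
  Insert 3 (step 2): P = [3] / [5];  Q = [1] / [2]
  Insert 9 (step 3): P = [3, 9] / [5];  Q = [1, 3] / [2]
  Insert 7 (step 4): P = [3, 7] / [5, 9];  Q = [1, 3] / [2, 4]
  Insert 4 (step 5): P = [3, 4] / [5, 7] / [9];  Q = [1, 3] / [2, 4] / [5]
  Insert 2 (step 6): P = [2, 4] / [3, 7] / [5] / [9];  Q = [1, 3] / [2, 4] / [5] / [6]
  Insert 6 (step 7): P = [2, 4, 6] / [3, 7] / [5] / [9];  Q = [1, 3, 7] / [2, 4] / [5] / [6]
  Insert 1 (step 8): P = [1, 4, 6] / [2, 7] / [3] / [5] / [9];  Q = [1, 3, 7] / [2, 4] / [5] / [6] / [8]
  Insert 8 (step 9): P = [1, 4, 6, 8] / [2, 7] / [3] / [5] / [9];  Q = [1, 3, 7, 9] / [2, 4] / [5] / [6] / [8]
Final shape: (4, 2, 1, 1, 1).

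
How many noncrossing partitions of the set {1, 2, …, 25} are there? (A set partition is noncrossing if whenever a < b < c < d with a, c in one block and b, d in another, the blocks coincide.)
C_25 = 4861946401452

These noncrossing partitions are counted by the Catalan number C_n = (1/(n + 1)) · C(2n, n). For n = 25: C_25 = (1/26) · C(50, 25) = 126410606437752/26 = 4861946401452.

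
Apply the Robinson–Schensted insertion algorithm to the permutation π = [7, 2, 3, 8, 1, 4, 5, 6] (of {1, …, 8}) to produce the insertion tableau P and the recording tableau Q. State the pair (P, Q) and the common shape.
P = [1, 3, 4, 5, 6] / [2, 8] / [7];  Q = [1, 3, 4, 7, 8] / [2, 6] / [5];  common shape = (5, 2, 1)

Row-insert the values π_1, π_2, … into P one at a time, bumping the leftmost entry strictly greater than the inserted value down to the next row. The recording tableau Q records, in position (i, j), the step at which that cell was added to P.
  Insert 7 (step 1): P = [7];  Q = [1]
  Insert 2 (step 2): P = [2] / [7];  Q = [1] / [2]
  Insert 3 (step 3): P = [2, 3] / [7];  Q = [1, 3] / [2]
  Insert 8 (step 4): P = [2, 3, 8] / [7];  Q = [1, 3, 4] / [2]
  Insert 1 (step 5): P = [1, 3, 8] / [2] / [7];  Q = [1, 3, 4] / [2] / [5]
  Insert 4 (step 6): P = [1, 3, 4] / [2, 8] / [7];  Q = [1, 3, 4] / [2, 6] / [5]
  Insert 5 (step 7): P = [1, 3, 4, 5] / [2, 8] / [7];  Q = [1, 3, 4, 7] / [2, 6] / [5]
  Insert 6 (step 8): P = [1, 3, 4, 5, 6] / [2, 8] / [7];  Q = [1, 3, 4, 7, 8] / [2, 6] / [5]
Final shape: (5, 2, 1).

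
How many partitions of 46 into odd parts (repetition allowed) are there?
p_odd(46) = 2304

Enumerate partitions using only odd parts via the recurrence o(n, m) = o(n, m−2) + o(n−m, m) over odd m, starting from the largest odd part ≤ n. This gives p_odd(46) = 2304. (Euler's theorem: equals the count of distinct-part partitions.)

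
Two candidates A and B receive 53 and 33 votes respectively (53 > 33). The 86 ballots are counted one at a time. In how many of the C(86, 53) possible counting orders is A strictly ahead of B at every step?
Strict-lead orderings = 151782934429273212815400

Total orderings of the 86 votes with 53 for A: C(86, 53) = 652666618045874815106220. By the Bertrand ballot formula (Cycle Lemma / reflection principle), the number of orderings in which A is strictly ahead of B throughout is (p − q)/(p + q) · C(p + q, p) = (53 − 33)/(53 + 33) · 652666618045874815106220 = 151782934429273212815400.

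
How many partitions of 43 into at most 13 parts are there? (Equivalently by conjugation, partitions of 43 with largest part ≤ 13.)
p(43, parts ≤ 13) = 41269

Use the recurrence p(n, m) = p(n, m−1) + p(n−m, m): either the largest part is < m (count p(n, m−1)) or the largest part is exactly m (remove one copy of m, count p(n−m, m)). With p(0, ·) = 1 this gives p(43, parts ≤ 13) = 41269. (By conjugating Young diagrams, this also counts partitions of 43 into at most 13 parts.)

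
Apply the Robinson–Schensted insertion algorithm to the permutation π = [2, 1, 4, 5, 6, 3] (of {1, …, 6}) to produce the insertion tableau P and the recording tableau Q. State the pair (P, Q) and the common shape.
P = [1, 3, 5, 6] / [2, 4];  Q = [1, 3, 4, 5] / [2, 6];  common shape = (4, 2)

Row-insert the values π_1, π_2, … into P one at a time, bumping the leftmost entry strictly greater than the inserted value down to the next row. The recording tableau Q records, in position (i, j), the step at which that cell was added to P.
  Insert 2 (step 1): P = [2];  Q = [1]
  Insert 1 (step 2): P = [1] / [2];  Q = [1] / [2]
  Insert 4 (step 3): P = [1, 4] / [2];  Q = [1, 3] / [2]
  Insert 5 (step 4): P = [1, 4, 5] / [2];  Q = [1, 3, 4] / [2]
  Insert 6 (step 5): P = [1, 4, 5, 6] / [2];  Q = [1, 3, 4, 5] / [2]
  Insert 3 (step 6): P = [1, 3, 5, 6] / [2, 4];  Q = [1, 3, 4, 5] / [2, 6]
Final shape: (4, 2).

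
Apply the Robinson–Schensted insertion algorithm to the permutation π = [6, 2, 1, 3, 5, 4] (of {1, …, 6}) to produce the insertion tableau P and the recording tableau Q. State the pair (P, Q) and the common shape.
P = [1, 3, 4] / [2, 5] / [6];  Q = [1, 4, 5] / [2, 6] / [3];  common shape = (3, 2, 1)

Row-insert the values π_1, π_2, … into P one at a time, bumping the leftmost entry strictly greater than the inserted value down to the next row. The recording tableau Q records, in position (i, j), the step at which that cell was added to P.
  Insert 6 (step 1): P = [6];  Q = [1]
  Insert 2 (step 2): P = [2] / [6];  Q = [1] / [2]
  Insert 1 (step 3): P = [1] / [2] / [6];  Q = [1] / [2] / [3]
  Insert 3 (step 4): P = [1, 3] / [2] / [6];  Q = [1, 4] / [2] / [3]
  Insert 5 (step 5): P = [1, 3, 5] / [2] / [6];  Q = [1, 4, 5] / [2] / [3]
  Insert 4 (step 6): P = [1, 3, 4] / [2, 5] / [6];  Q = [1, 4, 5] / [2, 6] / [3]
Final shape: (3, 2, 1).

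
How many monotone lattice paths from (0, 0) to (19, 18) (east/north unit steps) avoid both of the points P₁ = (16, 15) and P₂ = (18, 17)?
Number of paths = 6193175040

Inclusion–exclusion. Total paths: C(37, 19) = 17672631900. Through P₁: C(31, 16)·C(6, 3) = 6010803900. Through P₂: C(35, 18)·C(2, 1) = 9075135300. Since P₁ is strictly southwest of P₂, a monotone path through both must visit P₁ then P₂; paths through both = C(31, 16)·C(4, 2)·C(2, 1) = 3606482340. Avoid both = 17672631900 − 6010803900 − 9075135300 + 3606482340 = 6193175040.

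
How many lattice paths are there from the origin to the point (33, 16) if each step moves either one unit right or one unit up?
Number of paths = 3348108992991

A monotone lattice path from (0, 0) to (33, 16) consists of 33 east steps and 16 north steps in some order, so it is determined by which 33 of the 49 steps are east. The count is C(49, 33) = 3348108992991.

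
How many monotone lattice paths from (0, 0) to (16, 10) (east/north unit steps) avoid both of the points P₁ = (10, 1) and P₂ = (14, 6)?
Number of paths = 4696070

Inclusion–exclusion. Total paths: C(26, 16) = 5311735. Through P₁: C(11, 10)·C(15, 6) = 55055. Through P₂: C(20, 14)·C(6, 2) = 581400. Since P₁ is strictly southwest of P₂, a monotone path through both must visit P₁ then P₂; paths through both = C(11, 10)·C(9, 4)·C(6, 2) = 20790. Avoid both = 5311735 − 55055 − 581400 + 20790 = 4696070.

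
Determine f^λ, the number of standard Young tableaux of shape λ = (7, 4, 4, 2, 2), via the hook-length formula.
# SYT of shape (7, 4, 4, 2, 2) = 24186240

Hook-length formula: f^λ = n! / Π hook(c), product over all cells c of the Young diagram. For λ = (7, 4, 4, 2, 2), n = 19 boxes. Hook lengths by row (left-to-right, top-to-bottom): [11, 10, 7, 6, 3, 2, 1]; [7, 6, 3, 2]; [6, 5, 2, 1]; [3, 2]; [2, 1]. Product of hooks = 5029516800. So f^λ = 19! / 5029516800 = 121645100408832000 / 5029516800 = 24186240.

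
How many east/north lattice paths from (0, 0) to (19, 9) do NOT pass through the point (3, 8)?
Number of paths = 6904095

Total paths from (0, 0) to (19, 9): C(28, 19) = 6906900. Paths through (3, 8): (paths (0, 0) → (3, 8)) × (paths (3, 8) → (19, 9)) = C(11, 3) · C(17, 16) = 165 · 17 = 2805. Avoidance count = 6906900 − 2805 = 6904095.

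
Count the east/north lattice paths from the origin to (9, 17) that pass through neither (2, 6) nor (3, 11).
Number of paths = 2052374

Inclusion–exclusion. Total paths: C(26, 9) = 3124550. Through P₁: C(8, 2)·C(18, 7) = 891072. Through P₂: C(14, 3)·C(12, 6) = 336336. Since P₁ is strictly southwest of P₂, a monotone path through both must visit P₁ then P₂; paths through both = C(8, 2)·C(6, 1)·C(12, 6) = 155232. Avoid both = 3124550 − 891072 − 336336 + 155232 = 2052374.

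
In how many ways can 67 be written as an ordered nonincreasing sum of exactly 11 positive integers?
p(67, 11 parts) = 167672

Partitions of n into exactly k parts are in bijection with partitions of n − k into at most k parts (subtract 1 from each part). So p(67, exactly 11) = p(56, parts ≤ 11). Computing via the recurrence p(m, j) = p(m, j−1) + p(m−j, j) gives 167672.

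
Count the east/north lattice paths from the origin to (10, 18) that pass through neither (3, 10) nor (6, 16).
Number of paths = 10523865

Inclusion–exclusion. Total paths: C(28, 10) = 13123110. Through P₁: C(13, 3)·C(15, 7) = 1840410. Through P₂: C(22, 6)·C(6, 4) = 1119195. Since P₁ is strictly southwest of P₂, a monotone path through both must visit P₁ then P₂; paths through both = C(13, 3)·C(9, 3)·C(6, 4) = 360360. Avoid both = 13123110 − 1840410 − 1119195 + 360360 = 10523865.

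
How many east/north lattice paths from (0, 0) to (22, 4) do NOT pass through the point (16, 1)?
Number of paths = 13522

Total paths from (0, 0) to (22, 4): C(26, 22) = 14950. Paths through (16, 1): (paths (0, 0) → (16, 1)) × (paths (16, 1) → (22, 4)) = C(17, 16) · C(9, 6) = 17 · 84 = 1428. Avoidance count = 14950 − 1428 = 13522.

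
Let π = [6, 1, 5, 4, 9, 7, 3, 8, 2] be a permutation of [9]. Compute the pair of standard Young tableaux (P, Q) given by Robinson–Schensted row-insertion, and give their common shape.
P = [1, 2, 7, 8] / [3, 9] / [4] / [5] / [6];  Q = [1, 3, 5, 8] / [2, 6] / [4] / [7] / [9];  common shape = (4, 2, 1, 1, 1)

Row-insert the values π_1, π_2, … into P one at a time, bumping the leftmost entry strictly greater than the inserted value down to the next row. The recording tableau Q records, in position (i, j), the step at which that cell was added to P.
  Insert 6 (step 1): P = [6];  Q = [1]
  Insert 1 (step 2): P = [1] / [6];  Q = [1] / [2]
  Insert 5 (step 3): P = [1, 5] / [6];  Q = [1, 3] / [2]
  Insert 4 (step 4): P = [1, 4] / [5] / [6];  Q = [1, 3] / [2] / [4]
  Insert 9 (step 5): P = [1, 4, 9] / [5] / [6];  Q = [1, 3, 5] / [2] / [4]
  Insert 7 (step 6): P = [1, 4, 7] / [5, 9] / [6];  Q = [1, 3, 5] / [2, 6] / [4]
  Insert 3 (step 7): P = [1, 3, 7] / [4, 9] / [5] / [6];  Q = [1, 3, 5] / [2, 6] / [4] / [7]
  Insert 8 (step 8): P = [1, 3, 7, 8] / [4, 9] / [5] / [6];  Q = [1, 3, 5, 8] / [2, 6] / [4] / [7]
  Insert 2 (step 9): P = [1, 2, 7, 8] / [3, 9] / [4] / [5] / [6];  Q = [1, 3, 5, 8] / [2, 6] / [4] / [7] / [9]
Final shape: (4, 2, 1, 1, 1).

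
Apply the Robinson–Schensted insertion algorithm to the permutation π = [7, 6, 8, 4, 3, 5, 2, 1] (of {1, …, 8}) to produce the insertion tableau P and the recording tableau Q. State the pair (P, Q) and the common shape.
P = [1, 5] / [2, 8] / [3] / [4] / [6] / [7];  Q = [1, 3] / [2, 6] / [4] / [5] / [7] / [8];  common shape = (2, 2, 1, 1, 1, 1)

Row-insert the values π_1, π_2, … into P one at a time, bumping the leftmost entry strictly greater than the inserted value down to the next row. The recording tableau Q records, in position (i, j), the step at which that cell was added to P.
  Insert 7 (step 1): P = [7];  Q = [1]
  Insert 6 (step 2): P = [6] / [7];  Q = [1] / [2]
  Insert 8 (step 3): P = [6, 8] / [7];  Q = [1, 3] / [2]
  Insert 4 (step 4): P = [4, 8] / [6] / [7];  Q = [1, 3] / [2] / [4]
  Insert 3 (step 5): P = [3, 8] / [4] / [6] / [7];  Q = [1, 3] / [2] / [4] / [5]
  Insert 5 (step 6): P = [3, 5] / [4, 8] / [6] / [7];  Q = [1, 3] / [2, 6] / [4] / [5]
  Insert 2 (step 7): P = [2, 5] / [3, 8] / [4] / [6] / [7];  Q = [1, 3] / [2, 6] / [4] / [5] / [7]
  Insert 1 (step 8): P = [1, 5] / [2, 8] / [3] / [4] / [6] / [7];  Q = [1, 3] / [2, 6] / [4] / [5] / [7] / [8]
Final shape: (2, 2, 1, 1, 1, 1).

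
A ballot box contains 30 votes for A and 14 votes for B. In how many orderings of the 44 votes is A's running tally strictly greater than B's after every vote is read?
Strict-lead orderings = 41802112192

Total orderings of the 44 votes with 30 for A: C(44, 30) = 114955808528. By the Bertrand ballot formula (Cycle Lemma / reflection principle), the number of orderings in which A is strictly ahead of B throughout is (p − q)/(p + q) · C(p + q, p) = (30 − 14)/(30 + 14) · 114955808528 = 41802112192.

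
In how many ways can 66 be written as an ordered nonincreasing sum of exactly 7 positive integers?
p(66, 7 parts) = 40340

Partitions of n into exactly k parts are in bijection with partitions of n − k into at most k parts (subtract 1 from each part). So p(66, exactly 7) = p(59, parts ≤ 7). Computing via the recurrence p(m, j) = p(m, j−1) + p(m−j, j) gives 40340.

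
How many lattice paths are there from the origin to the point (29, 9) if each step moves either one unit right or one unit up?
Number of paths = 163011640

A monotone lattice path from (0, 0) to (29, 9) consists of 29 east steps and 9 north steps in some order, so it is determined by which 29 of the 38 steps are east. The count is C(38, 29) = 163011640.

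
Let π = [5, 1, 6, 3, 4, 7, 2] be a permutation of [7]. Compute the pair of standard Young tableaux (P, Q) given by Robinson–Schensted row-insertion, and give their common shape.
P = [1, 2, 4, 7] / [3, 6] / [5];  Q = [1, 3, 5, 6] / [2, 4] / [7];  common shape = (4, 2, 1)

Row-insert the values π_1, π_2, … into P one at a time, bumping the leftmost entry strictly greater than the inserted value down to the next row. The recording tableau Q records, in position (i, j), the step at which that cell was added to P.
  Insert 5 (step 1): P = [5];  Q = [1]
  Insert 1 (step 2): P = [1] / [5];  Q = [1] / [2]
  Insert 6 (step 3): P = [1, 6] / [5];  Q = [1, 3] / [2]
  Insert 3 (step 4): P = [1, 3] / [5, 6];  Q = [1, 3] / [2, 4]
  Insert 4 (step 5): P = [1, 3, 4] / [5, 6];  Q = [1, 3, 5] / [2, 4]
  Insert 7 (step 6): P = [1, 3, 4, 7] / [5, 6];  Q = [1, 3, 5, 6] / [2, 4]
  Insert 2 (step 7): P = [1, 2, 4, 7] / [3, 6] / [5];  Q = [1, 3, 5, 6] / [2, 4] / [7]
Final shape: (4, 2, 1).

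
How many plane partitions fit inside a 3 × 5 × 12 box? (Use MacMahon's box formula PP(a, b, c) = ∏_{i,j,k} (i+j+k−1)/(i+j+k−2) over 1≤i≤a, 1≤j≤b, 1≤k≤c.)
PP(3, 5, 12) = 4892876352

Evaluate the triple product over i = 1..3, j = 1..5, k = 1..12. The factors are (2/1) · (3/2) · (4/3) · (5/4) · (6/5) · (7/6) · (8/7) · (9/8) · … (180 factors total). The numerators and denominators telescope so the product is an integer; carrying out the multiplication exactly gives PP(3, 5, 12) = 4892876352.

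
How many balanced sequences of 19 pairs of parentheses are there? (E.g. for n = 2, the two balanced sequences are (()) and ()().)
C_19 = 1767263190

These balanced parentheses are counted by the Catalan number C_n = (1/(n + 1)) · C(2n, n). For n = 19: C_19 = (1/20) · C(38, 19) = 35345263800/20 = 1767263190.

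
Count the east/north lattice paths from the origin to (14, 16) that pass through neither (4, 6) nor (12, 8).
Number of paths = 101380515

Inclusion–exclusion. Total paths: C(30, 14) = 145422675. Through P₁: C(10, 4)·C(20, 10) = 38798760. Through P₂: C(20, 12)·C(10, 2) = 5668650. Since P₁ is strictly southwest of P₂, a monotone path through both must visit P₁ then P₂; paths through both = C(10, 4)·C(10, 8)·C(10, 2) = 425250. Avoid both = 145422675 − 38798760 − 5668650 + 425250 = 101380515.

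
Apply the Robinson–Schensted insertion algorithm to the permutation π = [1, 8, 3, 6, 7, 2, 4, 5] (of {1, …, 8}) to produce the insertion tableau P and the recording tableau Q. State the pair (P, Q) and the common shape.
P = [1, 2, 4, 5] / [3, 6, 7] / [8];  Q = [1, 2, 4, 5] / [3, 7, 8] / [6];  common shape = (4, 3, 1)

Row-insert the values π_1, π_2, … into P one at a time, bumping the leftmost entry strictly greater than the inserted value down to the next row. The recording tableau Q records, in position (i, j), the step at which that cell was added to P.
  Insert 1 (step 1): P = [1];  Q = [1]
  Insert 8 (step 2): P = [1, 8];  Q = [1, 2]
  Insert 3 (step 3): P = [1, 3] / [8];  Q = [1, 2] / [3]
  Insert 6 (step 4): P = [1, 3, 6] / [8];  Q = [1, 2, 4] / [3]
  Insert 7 (step 5): P = [1, 3, 6, 7] / [8];  Q = [1, 2, 4, 5] / [3]
  Insert 2 (step 6): P = [1, 2, 6, 7] / [3] / [8];  Q = [1, 2, 4, 5] / [3] / [6]
  Insert 4 (step 7): P = [1, 2, 4, 7] / [3, 6] / [8];  Q = [1, 2, 4, 5] / [3, 7] / [6]
  Insert 5 (step 8): P = [1, 2, 4, 5] / [3, 6, 7] / [8];  Q = [1, 2, 4, 5] / [3, 7, 8] / [6]
Final shape: (4, 3, 1).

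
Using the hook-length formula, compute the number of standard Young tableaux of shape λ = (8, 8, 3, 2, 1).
# SYT of shape (8, 8, 3, 2, 1) = 434546112

Hook-length formula: f^λ = n! / Π hook(c), product over all cells c of the Young diagram. For λ = (8, 8, 3, 2, 1), n = 22 boxes. Hook lengths by row (left-to-right, top-to-bottom): [12, 10, 8, 6, 5, 4, 3, 2]; [11, 9, 7, 5, 4, 3, 2, 1]; [5, 3, 1]; [3, 1]; [1]. Product of hooks = 2586608640000. So f^λ = 22! / 2586608640000 = 1124000727777607680000 / 2586608640000 = 434546112.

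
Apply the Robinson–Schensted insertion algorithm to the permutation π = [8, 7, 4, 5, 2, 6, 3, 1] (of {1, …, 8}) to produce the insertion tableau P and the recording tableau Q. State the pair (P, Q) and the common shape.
P = [1, 3, 6] / [2, 5] / [4] / [7] / [8];  Q = [1, 4, 6] / [2, 7] / [3] / [5] / [8];  common shape = (3, 2, 1, 1, 1)

Row-insert the values π_1, π_2, … into P one at a time, bumping the leftmost entry strictly greater than the inserted value down to the next row. The recording tableau Q records, in position (i, j), the step at which that cell was added to P.
  Insert 8 (step 1): P = [8];  Q = [1]
  Insert 7 (step 2): P = [7] / [8];  Q = [1] / [2]
  Insert 4 (step 3): P = [4] / [7] / [8];  Q = [1] / [2] / [3]
  Insert 5 (step 4): P = [4, 5] / [7] / [8];  Q = [1, 4] / [2] / [3]
  Insert 2 (step 5): P = [2, 5] / [4] / [7] / [8];  Q = [1, 4] / [2] / [3] / [5]
  Insert 6 (step 6): P = [2, 5, 6] / [4] / [7] / [8];  Q = [1, 4, 6] / [2] / [3] / [5]
  Insert 3 (step 7): P = [2, 3, 6] / [4, 5] / [7] / [8];  Q = [1, 4, 6] / [2, 7] / [3] / [5]
  Insert 1 (step 8): P = [1, 3, 6] / [2, 5] / [4] / [7] / [8];  Q = [1, 4, 6] / [2, 7] / [3] / [5] / [8]
Final shape: (3, 2, 1, 1, 1).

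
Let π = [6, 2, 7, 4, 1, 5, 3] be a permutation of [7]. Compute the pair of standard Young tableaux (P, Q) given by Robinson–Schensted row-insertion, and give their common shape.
P = [1, 3, 5] / [2, 4] / [6, 7];  Q = [1, 3, 6] / [2, 4] / [5, 7];  common shape = (3, 2, 2)

Row-insert the values π_1, π_2, … into P one at a time, bumping the leftmost entry strictly greater than the inserted value down to the next row. The recording tableau Q records, in position (i, j), the step at which that cell was added to P.
  Insert 6 (step 1): P = [6];  Q = [1]
  Insert 2 (step 2): P = [2] / [6];  Q = [1] / [2]
  Insert 7 (step 3): P = [2, 7] / [6];  Q = [1, 3] / [2]
  Insert 4 (step 4): P = [2, 4] / [6, 7];  Q = [1, 3] / [2, 4]
  Insert 1 (step 5): P = [1, 4] / [2, 7] / [6];  Q = [1, 3] / [2, 4] / [5]
  Insert 5 (step 6): P = [1, 4, 5] / [2, 7] / [6];  Q = [1, 3, 6] / [2, 4] / [5]
  Insert 3 (step 7): P = [1, 3, 5] / [2, 4] / [6, 7];  Q = [1, 3, 6] / [2, 4] / [5, 7]
Final shape: (3, 2, 2).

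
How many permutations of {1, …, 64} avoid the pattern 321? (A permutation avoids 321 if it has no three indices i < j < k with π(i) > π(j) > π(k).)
C_64 = 368479169875816659479009042713546950

These 321-avoiding permutations are counted by the Catalan number C_n = (1/(n + 1)) · C(2n, n). For n = 64: C_64 = (1/65) · C(128, 64) = 23951146041928082866135587776380551750/65 = 368479169875816659479009042713546950.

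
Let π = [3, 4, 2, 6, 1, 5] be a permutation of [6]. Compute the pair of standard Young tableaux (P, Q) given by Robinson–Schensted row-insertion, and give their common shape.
P = [1, 4, 5] / [2, 6] / [3];  Q = [1, 2, 4] / [3, 6] / [5];  common shape = (3, 2, 1)

Row-insert the values π_1, π_2, … into P one at a time, bumping the leftmost entry strictly greater than the inserted value down to the next row. The recording tableau Q records, in position (i, j), the step at which that cell was added to P.
  Insert 3 (step 1): P = [3];  Q = [1]
  Insert 4 (step 2): P = [3, 4];  Q = [1, 2]
  Insert 2 (step 3): P = [2, 4] / [3];  Q = [1, 2] / [3]
  Insert 6 (step 4): P = [2, 4, 6] / [3];  Q = [1, 2, 4] / [3]
  Insert 1 (step 5): P = [1, 4, 6] / [2] / [3];  Q = [1, 2, 4] / [3] / [5]
  Insert 5 (step 6): P = [1, 4, 5] / [2, 6] / [3];  Q = [1, 2, 4] / [3, 6] / [5]
Final shape: (3, 2, 1).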